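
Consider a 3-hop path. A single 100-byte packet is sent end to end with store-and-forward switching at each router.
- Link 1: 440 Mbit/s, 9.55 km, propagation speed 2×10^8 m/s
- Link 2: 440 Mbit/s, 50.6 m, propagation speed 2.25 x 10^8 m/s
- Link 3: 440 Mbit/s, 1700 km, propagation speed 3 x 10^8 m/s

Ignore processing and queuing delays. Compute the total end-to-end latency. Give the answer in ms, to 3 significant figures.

L = 100 × 8 = 800 bits.
Transmission delay per hop = L/R = 800/440000000 = 0.00181818 ms; 3 hops → 0.00545455 ms.
Propagation delays (d/s per hop): 0.04775, 0.000224889, 5.66667 ms; sum = 5.71464 ms.
End-to-end = 5.72 ms.

5.72 ms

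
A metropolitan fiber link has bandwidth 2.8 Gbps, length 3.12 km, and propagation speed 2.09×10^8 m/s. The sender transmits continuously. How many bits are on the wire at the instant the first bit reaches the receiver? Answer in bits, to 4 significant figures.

Propagation delay = 3120 / 209000000 = 1.49282e-05 s.
BDP = R × t_prop = 2800000000 × 1.49282e-05 = 41799 bits.

41800 bits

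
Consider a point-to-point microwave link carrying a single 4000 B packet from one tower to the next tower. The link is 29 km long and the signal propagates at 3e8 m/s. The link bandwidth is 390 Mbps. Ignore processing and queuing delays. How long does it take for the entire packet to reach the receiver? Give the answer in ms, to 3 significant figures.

0.179 ms

L = 4000 × 8 = 32000 bits.
Transmission delay = L/R = 32000 / 390000000 = 0.0820513 ms.
Propagation delay = d/s = 29000 m / 300000000 m/s = 0.0966667 ms.
Total = 0.179 ms.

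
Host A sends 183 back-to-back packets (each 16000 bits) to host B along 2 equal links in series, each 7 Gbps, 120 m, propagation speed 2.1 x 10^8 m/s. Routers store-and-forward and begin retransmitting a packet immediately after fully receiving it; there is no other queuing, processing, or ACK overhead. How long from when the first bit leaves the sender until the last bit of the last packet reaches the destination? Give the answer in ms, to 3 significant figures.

0.422 ms

Per-hop transmission t_tx = L/R = 16000/7000000000 = 0.00228571 ms.
Per-hop propagation t_prop = 120/210000000 = 0.000571429 ms.
Pipeline fill: first packet needs 2·t_tx to clear all hops; remaining 182 packets each add one t_tx.
Total = (2+183-1)·t_tx + 2·t_prop = 184·0.00228571 + 2·0.000571429 = 0.422 ms.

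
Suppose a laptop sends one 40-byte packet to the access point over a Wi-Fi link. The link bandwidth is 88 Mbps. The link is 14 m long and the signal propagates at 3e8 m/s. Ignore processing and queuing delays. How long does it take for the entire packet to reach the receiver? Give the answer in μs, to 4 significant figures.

L = 40 × 8 = 320 bits.
Transmission delay = L/R = 320 / 88000000 = 3.63636 μs.
Propagation delay = d/s = 14 m / 300000000 m/s = 0.0466667 μs.
Total = 3.683 μs.

3.683 μs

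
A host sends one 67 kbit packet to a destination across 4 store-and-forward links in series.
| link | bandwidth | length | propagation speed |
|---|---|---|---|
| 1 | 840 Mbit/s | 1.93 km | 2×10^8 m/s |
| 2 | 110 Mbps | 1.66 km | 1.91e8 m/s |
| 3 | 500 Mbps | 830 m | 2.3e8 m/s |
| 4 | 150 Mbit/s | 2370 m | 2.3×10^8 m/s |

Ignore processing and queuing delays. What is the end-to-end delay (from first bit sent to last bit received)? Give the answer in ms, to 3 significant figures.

L = 67000 bits.
Transmission delays (L/R per hop): 0.0797619, 0.609091, 0.134, 0.446667 ms; sum = 1.26952 ms.
Propagation delays (d/s per hop): 0.00965, 0.0086911, 0.0036087, 0.0103043 ms; sum = 0.0322541 ms.
End-to-end = 1.30 ms.

1.30 ms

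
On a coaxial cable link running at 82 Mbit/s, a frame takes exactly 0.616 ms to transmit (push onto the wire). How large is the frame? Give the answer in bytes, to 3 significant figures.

6310 bytes

L = R × t_tx = 82000000 b/s × 0.000616 s = 50512 bits.
In bytes: 50512 / 8 = 6310 bytes.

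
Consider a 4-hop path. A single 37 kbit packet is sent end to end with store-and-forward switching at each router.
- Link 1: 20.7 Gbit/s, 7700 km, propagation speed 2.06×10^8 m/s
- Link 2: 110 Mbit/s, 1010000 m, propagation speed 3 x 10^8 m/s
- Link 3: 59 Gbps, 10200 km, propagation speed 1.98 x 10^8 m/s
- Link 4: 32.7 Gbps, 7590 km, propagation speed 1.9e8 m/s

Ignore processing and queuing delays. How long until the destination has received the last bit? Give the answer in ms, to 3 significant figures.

L = 37000 bits.
Transmission delays (L/R per hop): 0.00178744, 0.336364, 0.000627119, 0.0011315 ms; sum = 0.33991 ms.
Propagation delays (d/s per hop): 37.3786, 3.36667, 51.5152, 39.9474 ms; sum = 132.208 ms.
End-to-end = 133 ms.

133 ms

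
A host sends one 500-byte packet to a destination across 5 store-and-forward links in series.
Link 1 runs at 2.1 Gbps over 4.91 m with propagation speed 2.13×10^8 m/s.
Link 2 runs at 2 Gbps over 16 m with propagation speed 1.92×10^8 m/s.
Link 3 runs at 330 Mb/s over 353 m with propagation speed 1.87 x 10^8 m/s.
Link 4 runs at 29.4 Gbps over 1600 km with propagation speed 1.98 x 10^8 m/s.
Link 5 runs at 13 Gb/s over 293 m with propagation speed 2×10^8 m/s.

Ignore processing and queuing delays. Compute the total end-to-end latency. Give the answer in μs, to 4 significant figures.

L = 500 × 8 = 4000 bits.
Transmission delays (L/R per hop): 1.90476, 2, 12.1212, 0.136054, 0.307692 μs; sum = 16.4697 μs.
Propagation delays (d/s per hop): 0.0230516, 0.0833333, 1.8877, 8080.81, 1.465 μs; sum = 8084.27 μs.
End-to-end = 8101 μs.

8101 μs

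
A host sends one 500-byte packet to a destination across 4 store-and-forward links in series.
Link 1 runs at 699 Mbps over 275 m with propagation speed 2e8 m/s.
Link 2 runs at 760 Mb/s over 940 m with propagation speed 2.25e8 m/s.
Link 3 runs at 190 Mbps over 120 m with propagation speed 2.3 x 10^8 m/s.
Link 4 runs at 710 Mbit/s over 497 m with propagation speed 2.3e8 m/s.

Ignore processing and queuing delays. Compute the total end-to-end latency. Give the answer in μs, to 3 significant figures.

45.9 μs

L = 500 × 8 = 4000 bits.
Transmission delays (L/R per hop): 5.72246, 5.26316, 21.0526, 5.6338 μs; sum = 37.6721 μs.
Propagation delays (d/s per hop): 1.375, 4.17778, 0.521739, 2.16087 μs; sum = 8.23539 μs.
End-to-end = 45.9 μs.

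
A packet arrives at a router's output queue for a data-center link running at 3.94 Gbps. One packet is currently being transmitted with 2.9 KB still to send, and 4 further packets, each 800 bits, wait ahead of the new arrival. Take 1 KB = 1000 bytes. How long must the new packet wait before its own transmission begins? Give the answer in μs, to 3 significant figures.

Each queued packet: L/R = 800/3940000000 = 0.203046 μs.
4 queued → 0.812183 μs.
Plus remaining 23200 bits of current packet: 5.88832 μs.
Queuing delay = 6.70 μs.

6.70 μs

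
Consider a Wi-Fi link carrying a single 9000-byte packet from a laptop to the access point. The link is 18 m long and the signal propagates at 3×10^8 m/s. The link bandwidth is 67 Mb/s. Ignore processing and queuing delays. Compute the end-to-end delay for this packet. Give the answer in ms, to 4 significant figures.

1.075 ms

L = 9000 × 8 = 72000 bits.
Transmission delay = L/R = 72000 / 67000000 = 1.07463 ms.
Propagation delay = d/s = 18 m / 300000000 m/s = 6e-05 ms.
Total = 1.075 ms.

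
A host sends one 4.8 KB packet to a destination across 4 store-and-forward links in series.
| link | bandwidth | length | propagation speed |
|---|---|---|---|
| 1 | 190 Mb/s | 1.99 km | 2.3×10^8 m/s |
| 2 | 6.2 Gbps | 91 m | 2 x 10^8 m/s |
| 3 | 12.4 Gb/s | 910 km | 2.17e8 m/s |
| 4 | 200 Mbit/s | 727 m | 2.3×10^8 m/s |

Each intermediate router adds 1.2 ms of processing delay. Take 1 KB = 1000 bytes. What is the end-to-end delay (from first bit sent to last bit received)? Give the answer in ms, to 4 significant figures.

L = 38400 bits.
Transmission delays (L/R per hop): 0.202105, 0.00619355, 0.00309677, 0.192 ms; sum = 0.403396 ms.
Propagation delays (d/s per hop): 0.00865217, 0.000455, 4.19355, 0.00316087 ms; sum = 4.20582 ms.
Processing at 3 router(s): 3 × 1.2 ms = 3.6 ms.
End-to-end = 8.209 ms.

8.209 ms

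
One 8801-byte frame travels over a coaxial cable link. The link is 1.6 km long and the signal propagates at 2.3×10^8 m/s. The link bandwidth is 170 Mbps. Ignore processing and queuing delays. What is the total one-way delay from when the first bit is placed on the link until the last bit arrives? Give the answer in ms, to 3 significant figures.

L = 8801 × 8 = 70408 bits.
Transmission delay = L/R = 70408 / 170000000 = 0.414165 ms.
Propagation delay = d/s = 1600 m / 2.3e+08 m/s = 0.00695652 ms.
Total = 0.421 ms.

0.421 ms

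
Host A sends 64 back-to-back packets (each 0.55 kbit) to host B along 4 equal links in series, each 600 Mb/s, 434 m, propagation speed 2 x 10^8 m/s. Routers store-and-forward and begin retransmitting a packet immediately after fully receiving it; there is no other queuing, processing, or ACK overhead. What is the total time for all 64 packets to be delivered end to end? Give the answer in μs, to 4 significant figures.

70.10 μs

Per-hop transmission t_tx = L/R = 550/600000000 = 0.916667 μs.
Per-hop propagation t_prop = 434/200000000 = 2.17 μs.
Pipeline fill: first packet needs 4·t_tx to clear all hops; remaining 63 packets each add one t_tx.
Total = (4+64-1)·t_tx + 4·t_prop = 67·0.916667 + 4·2.17 = 70.10 μs.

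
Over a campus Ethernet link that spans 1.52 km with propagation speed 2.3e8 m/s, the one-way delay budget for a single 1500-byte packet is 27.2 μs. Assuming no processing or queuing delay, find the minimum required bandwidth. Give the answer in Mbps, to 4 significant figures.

L = 12000 bits.
Propagation delay = 1520 / 2.3e+08 = 6.6087 μs.
Transmission budget = 27.2 − 6.6087 = 20.5913 μs.
R ≥ L / t_tx = 12000 bits / 2.05913e-05 s = 582.8 Mbps.

582.8 Mbps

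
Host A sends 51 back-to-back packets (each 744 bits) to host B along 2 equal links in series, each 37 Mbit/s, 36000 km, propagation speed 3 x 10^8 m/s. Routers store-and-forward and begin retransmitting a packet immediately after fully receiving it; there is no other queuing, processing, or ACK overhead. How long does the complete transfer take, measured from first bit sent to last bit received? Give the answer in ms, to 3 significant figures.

241 ms

Per-hop transmission t_tx = L/R = 744/37000000 = 0.0201081 ms.
Per-hop propagation t_prop = 36000000/300000000 = 120 ms.
Pipeline fill: first packet needs 2·t_tx to clear all hops; remaining 50 packets each add one t_tx.
Total = (2+51-1)·t_tx + 2·t_prop = 52·0.0201081 + 2·120 = 241 ms.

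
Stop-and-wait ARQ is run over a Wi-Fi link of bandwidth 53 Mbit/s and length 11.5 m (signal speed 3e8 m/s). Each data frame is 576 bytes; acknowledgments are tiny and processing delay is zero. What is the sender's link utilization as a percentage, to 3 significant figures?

t_tx = L/R = 4608/53000000 = 8.69434e-05 s.
t_prop = 11.5/300000000 = 3.83333e-08 s; RTT = 7.66667e-08 s.
Cycle = t_tx + RTT = 8.70201e-05 s.
Utilization = t_tx / cycle = 8.69434e-05/8.70201e-05 = 99.9 %.

99.9 %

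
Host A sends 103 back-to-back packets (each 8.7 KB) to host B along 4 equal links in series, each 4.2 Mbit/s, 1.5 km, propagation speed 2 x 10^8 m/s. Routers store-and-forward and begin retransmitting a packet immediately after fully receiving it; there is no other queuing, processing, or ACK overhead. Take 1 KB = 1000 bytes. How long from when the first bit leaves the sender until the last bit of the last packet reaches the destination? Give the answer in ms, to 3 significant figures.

Per-hop transmission t_tx = L/R = 69600/4200000 = 16.5714 ms.
Per-hop propagation t_prop = 1500/200000000 = 0.0075 ms.
Pipeline fill: first packet needs 4·t_tx to clear all hops; remaining 102 packets each add one t_tx.
Total = (4+103-1)·t_tx + 4·t_prop = 106·16.5714 + 4·0.0075 = 1760 ms.

1760 ms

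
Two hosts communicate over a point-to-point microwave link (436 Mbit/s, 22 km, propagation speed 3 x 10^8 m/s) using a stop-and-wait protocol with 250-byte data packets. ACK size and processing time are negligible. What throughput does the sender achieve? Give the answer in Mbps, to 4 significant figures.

t_tx = L/R = 2000/436000000 = 4.58716e-06 s.
t_prop = 22000/300000000 = 7.33333e-05 s; RTT = 0.000146667 s.
Cycle = t_tx + RTT = 0.000151254 s.
Throughput = L / cycle = 2000 / 0.000151254 = 13.22 Mbps.

13.22 Mbps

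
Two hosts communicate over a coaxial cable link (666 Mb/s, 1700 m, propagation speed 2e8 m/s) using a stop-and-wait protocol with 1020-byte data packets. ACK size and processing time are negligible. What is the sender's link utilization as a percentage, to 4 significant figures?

t_tx = L/R = 8160/666000000 = 1.22523e-05 s.
t_prop = 1700/200000000 = 8.5e-06 s; RTT = 1.7e-05 s.
Cycle = t_tx + RTT = 2.92523e-05 s.
Utilization = t_tx / cycle = 1.22523e-05/2.92523e-05 = 41.88 %.

41.88 %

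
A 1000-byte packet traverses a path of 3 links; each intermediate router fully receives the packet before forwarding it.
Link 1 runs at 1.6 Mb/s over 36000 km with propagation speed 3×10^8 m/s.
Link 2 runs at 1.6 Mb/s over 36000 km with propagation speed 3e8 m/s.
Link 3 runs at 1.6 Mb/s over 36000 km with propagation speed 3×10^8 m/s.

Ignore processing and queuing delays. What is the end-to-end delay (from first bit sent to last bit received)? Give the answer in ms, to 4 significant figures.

L = 1000 × 8 = 8000 bits.
Transmission delay per hop = L/R = 8000/1600000 = 5 ms; 3 hops → 15 ms.
Propagation delays (d/s per hop): 120, 120, 120 ms; sum = 360 ms.
End-to-end = 375.0 ms.

375.0 ms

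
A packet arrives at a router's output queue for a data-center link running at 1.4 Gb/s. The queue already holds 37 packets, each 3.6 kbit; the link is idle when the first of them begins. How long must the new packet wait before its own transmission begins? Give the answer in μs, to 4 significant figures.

95.14 μs

Each queued packet: L/R = 3600/1400000000 = 2.57143 μs.
37 queued → 95.1429 μs.
Queuing delay = 95.14 μs.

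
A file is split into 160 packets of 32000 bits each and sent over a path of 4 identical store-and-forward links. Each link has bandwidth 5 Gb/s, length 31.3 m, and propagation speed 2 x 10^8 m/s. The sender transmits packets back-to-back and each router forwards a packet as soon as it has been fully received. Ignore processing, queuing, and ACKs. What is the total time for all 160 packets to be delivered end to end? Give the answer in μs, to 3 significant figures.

Per-hop transmission t_tx = L/R = 32000/5000000000 = 6.4 μs.
Per-hop propagation t_prop = 31.3/200000000 = 0.1565 μs.
Pipeline fill: first packet needs 4·t_tx to clear all hops; remaining 159 packets each add one t_tx.
Total = (4+160-1)·t_tx + 4·t_prop = 163·6.4 + 4·0.1565 = 1040 μs.

1040 μs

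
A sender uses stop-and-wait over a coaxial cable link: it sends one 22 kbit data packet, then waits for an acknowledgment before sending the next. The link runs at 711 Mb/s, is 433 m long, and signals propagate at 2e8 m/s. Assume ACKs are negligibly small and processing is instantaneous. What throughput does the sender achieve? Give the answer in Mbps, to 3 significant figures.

t_tx = L/R = 22000/711000000 = 3.09423e-05 s.
t_prop = 433/200000000 = 2.165e-06 s; RTT = 4.33e-06 s.
Cycle = t_tx + RTT = 3.52723e-05 s.
Throughput = L / cycle = 22000 / 3.52723e-05 = 624 Mbps.

624 Mbps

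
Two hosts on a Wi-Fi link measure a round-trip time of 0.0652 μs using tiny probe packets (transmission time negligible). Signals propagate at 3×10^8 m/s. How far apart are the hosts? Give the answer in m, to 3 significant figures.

One-way propagation = RTT/2 = 0.0326 μs.
d = s × t = 300000000 × 3.26e-08 = 9.78 m.

9.78 m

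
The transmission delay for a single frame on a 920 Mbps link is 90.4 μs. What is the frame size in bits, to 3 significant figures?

83200 bits

L = R × t_tx = 920000000 b/s × 9.04e-05 s = 83168 bits.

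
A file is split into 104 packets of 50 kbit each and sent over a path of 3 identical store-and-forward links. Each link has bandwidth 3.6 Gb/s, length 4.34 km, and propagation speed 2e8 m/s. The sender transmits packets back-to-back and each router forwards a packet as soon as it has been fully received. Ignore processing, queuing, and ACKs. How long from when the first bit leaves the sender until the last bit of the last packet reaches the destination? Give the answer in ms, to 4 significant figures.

Per-hop transmission t_tx = L/R = 50000/3600000000 = 0.0138889 ms.
Per-hop propagation t_prop = 4340/200000000 = 0.0217 ms.
Pipeline fill: first packet needs 3·t_tx to clear all hops; remaining 103 packets each add one t_tx.
Total = (3+104-1)·t_tx + 3·t_prop = 106·0.0138889 + 3·0.0217 = 1.537 ms.

1.537 ms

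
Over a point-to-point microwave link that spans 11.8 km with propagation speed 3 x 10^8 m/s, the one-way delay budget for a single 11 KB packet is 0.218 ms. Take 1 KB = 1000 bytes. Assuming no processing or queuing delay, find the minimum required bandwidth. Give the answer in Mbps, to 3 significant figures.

L = 88000 bits.
Propagation delay = 11800 / 300000000 = 0.0393333 ms.
Transmission budget = 0.218 − 0.0393333 = 0.178667 ms.
R ≥ L / t_tx = 88000 bits / 0.000178667 s = 493 Mbps.

493 Mbps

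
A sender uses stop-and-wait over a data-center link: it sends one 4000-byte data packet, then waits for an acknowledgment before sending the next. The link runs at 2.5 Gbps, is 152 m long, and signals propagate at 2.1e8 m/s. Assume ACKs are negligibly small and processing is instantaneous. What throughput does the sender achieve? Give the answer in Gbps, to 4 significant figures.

t_tx = L/R = 32000/2500000000 = 1.28e-05 s.
t_prop = 152/210000000 = 7.2381e-07 s; RTT = 1.44762e-06 s.
Cycle = t_tx + RTT = 1.42476e-05 s.
Throughput = L / cycle = 32000 / 1.42476e-05 = 2.246 Gbps.

2.246 Gbps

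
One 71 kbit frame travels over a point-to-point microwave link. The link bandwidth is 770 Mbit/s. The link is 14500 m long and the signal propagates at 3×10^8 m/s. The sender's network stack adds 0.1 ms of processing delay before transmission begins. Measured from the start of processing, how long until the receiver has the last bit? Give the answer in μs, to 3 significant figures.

L = 71000 bits.
Transmission delay = L/R = 71000 / 770000000 = 92.2078 μs.
Propagation delay = d/s = 14500 m / 300000000 m/s = 48.3333 μs.
Plus processing delay 0.1 ms = 100 μs.
Total = 241 μs.

241 μs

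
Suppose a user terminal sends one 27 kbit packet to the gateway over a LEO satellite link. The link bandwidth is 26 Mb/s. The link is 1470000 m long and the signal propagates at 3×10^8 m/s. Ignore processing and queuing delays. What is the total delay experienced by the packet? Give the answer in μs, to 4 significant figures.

5938 μs

L = 27000 bits.
Transmission delay = L/R = 27000 / 26000000 = 1038.46 μs.
Propagation delay = d/s = 1470000 m / 300000000 m/s = 4900 μs.
Total = 5938 μs.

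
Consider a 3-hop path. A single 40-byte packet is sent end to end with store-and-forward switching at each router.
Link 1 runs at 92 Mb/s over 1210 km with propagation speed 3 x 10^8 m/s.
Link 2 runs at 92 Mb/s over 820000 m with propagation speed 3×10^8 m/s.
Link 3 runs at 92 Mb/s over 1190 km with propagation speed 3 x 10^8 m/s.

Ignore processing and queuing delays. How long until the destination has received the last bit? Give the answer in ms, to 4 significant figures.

L = 40 × 8 = 320 bits.
Transmission delay per hop = L/R = 320/92000000 = 0.00347826 ms; 3 hops → 0.0104348 ms.
Propagation delays (d/s per hop): 4.03333, 2.73333, 3.96667 ms; sum = 10.7333 ms.
End-to-end = 10.74 ms.

10.74 ms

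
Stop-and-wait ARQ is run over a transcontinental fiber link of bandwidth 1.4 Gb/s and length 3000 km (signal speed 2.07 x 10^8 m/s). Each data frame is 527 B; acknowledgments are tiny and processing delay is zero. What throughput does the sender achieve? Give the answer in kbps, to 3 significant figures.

t_tx = L/R = 4216/1400000000 = 3.01143e-06 s.
t_prop = 3000000/2.07e+08 = 0.0144928 s; RTT = 0.0289855 s.
Cycle = t_tx + RTT = 0.0289885 s.
Throughput = L / cycle = 4216 / 0.0289885 = 145 kbps.

145 kbps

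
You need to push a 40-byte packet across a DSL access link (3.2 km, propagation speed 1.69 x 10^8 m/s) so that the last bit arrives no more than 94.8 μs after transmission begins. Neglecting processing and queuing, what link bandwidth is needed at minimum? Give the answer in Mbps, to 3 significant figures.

L = 320 bits.
Propagation delay = 3200 / 169000000 = 18.9349 μs.
Transmission budget = 94.8 − 18.9349 = 75.8651 μs.
R ≥ L / t_tx = 320 bits / 7.58651e-05 s = 4.22 Mbps.

4.22 Mbps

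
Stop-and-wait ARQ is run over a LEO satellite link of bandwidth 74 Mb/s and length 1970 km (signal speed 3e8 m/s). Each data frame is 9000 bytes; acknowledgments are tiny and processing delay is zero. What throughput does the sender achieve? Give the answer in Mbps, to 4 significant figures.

t_tx = L/R = 72000/74000000 = 0.000972973 s.
t_prop = 1970000/300000000 = 0.00656667 s; RTT = 0.0131333 s.
Cycle = t_tx + RTT = 0.0141063 s.
Throughput = L / cycle = 72000 / 0.0141063 = 5.104 Mbps.

5.104 Mbps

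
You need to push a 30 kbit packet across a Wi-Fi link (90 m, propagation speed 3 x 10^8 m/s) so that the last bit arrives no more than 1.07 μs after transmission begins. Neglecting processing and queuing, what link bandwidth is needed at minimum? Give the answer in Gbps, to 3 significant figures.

39.0 Gbps

Propagation delay = 90 / 300000000 = 0.3 μs.
Transmission budget = 1.07 − 0.3 = 0.77 μs.
R ≥ L / t_tx = 30000 bits / 7.7e-07 s = 39.0 Gbps.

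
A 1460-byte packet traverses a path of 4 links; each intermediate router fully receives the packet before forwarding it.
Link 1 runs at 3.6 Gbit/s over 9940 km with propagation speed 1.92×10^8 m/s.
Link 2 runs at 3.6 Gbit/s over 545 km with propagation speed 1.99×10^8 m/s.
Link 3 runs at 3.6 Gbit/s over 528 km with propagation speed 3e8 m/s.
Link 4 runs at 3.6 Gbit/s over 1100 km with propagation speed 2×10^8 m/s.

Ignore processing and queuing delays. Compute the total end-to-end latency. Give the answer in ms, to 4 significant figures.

61.78 ms

L = 1460 × 8 = 11680 bits.
Transmission delay per hop = L/R = 11680/3600000000 = 0.00324444 ms; 4 hops → 0.0129778 ms.
Propagation delays (d/s per hop): 51.7708, 2.73869, 1.76, 5.5 ms; sum = 61.7695 ms.
End-to-end = 61.78 ms.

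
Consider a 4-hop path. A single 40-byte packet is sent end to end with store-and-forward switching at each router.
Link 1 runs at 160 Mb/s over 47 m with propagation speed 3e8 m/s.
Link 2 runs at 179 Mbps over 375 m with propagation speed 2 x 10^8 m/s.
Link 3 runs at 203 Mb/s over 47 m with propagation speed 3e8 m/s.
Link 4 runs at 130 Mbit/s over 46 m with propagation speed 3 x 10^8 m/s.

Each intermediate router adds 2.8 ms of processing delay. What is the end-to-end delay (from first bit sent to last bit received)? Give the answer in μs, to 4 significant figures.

8410 μs

L = 40 × 8 = 320 bits.
Transmission delays (L/R per hop): 2, 1.78771, 1.57635, 2.46154 μs; sum = 7.8256 μs.
Propagation delays (d/s per hop): 0.156667, 1.875, 0.156667, 0.153333 μs; sum = 2.34167 μs.
Processing at 3 router(s): 3 × 2.8 ms = 8400 μs.
End-to-end = 8410 μs.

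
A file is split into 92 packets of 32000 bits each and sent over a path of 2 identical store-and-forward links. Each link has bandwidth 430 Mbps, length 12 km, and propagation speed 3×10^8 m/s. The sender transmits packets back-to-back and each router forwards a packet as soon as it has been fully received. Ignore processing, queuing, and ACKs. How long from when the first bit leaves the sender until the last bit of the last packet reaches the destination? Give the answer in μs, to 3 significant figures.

7000 μs

Per-hop transmission t_tx = L/R = 32000/430000000 = 74.4186 μs.
Per-hop propagation t_prop = 12000/300000000 = 40 μs.
Pipeline fill: first packet needs 2·t_tx to clear all hops; remaining 91 packets each add one t_tx.
Total = (2+92-1)·t_tx + 2·t_prop = 93·74.4186 + 2·40 = 7000 μs.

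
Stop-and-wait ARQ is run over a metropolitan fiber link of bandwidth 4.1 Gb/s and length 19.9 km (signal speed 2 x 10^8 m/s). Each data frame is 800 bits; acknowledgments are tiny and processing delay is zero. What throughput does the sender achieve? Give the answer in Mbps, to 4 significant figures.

4.016 Mbps

t_tx = L/R = 800/4.1e+09 = 1.95122e-07 s.
t_prop = 19900/200000000 = 9.95e-05 s; RTT = 0.000199 s.
Cycle = t_tx + RTT = 0.000199195 s.
Throughput = L / cycle = 800 / 0.000199195 = 4.016 Mbps.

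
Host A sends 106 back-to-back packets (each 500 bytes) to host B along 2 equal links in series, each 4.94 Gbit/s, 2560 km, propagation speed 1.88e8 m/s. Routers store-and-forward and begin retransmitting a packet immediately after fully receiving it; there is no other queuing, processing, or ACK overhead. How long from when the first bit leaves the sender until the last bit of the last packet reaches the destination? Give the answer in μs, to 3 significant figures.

Per-hop transmission t_tx = L/R = 4000/4940000000 = 0.809717 μs.
Per-hop propagation t_prop = 2560000/188000000 = 13617 μs.
Pipeline fill: first packet needs 2·t_tx to clear all hops; remaining 105 packets each add one t_tx.
Total = (2+106-1)·t_tx + 2·t_prop = 107·0.809717 + 2·13617 = 27300 μs.

27300 μs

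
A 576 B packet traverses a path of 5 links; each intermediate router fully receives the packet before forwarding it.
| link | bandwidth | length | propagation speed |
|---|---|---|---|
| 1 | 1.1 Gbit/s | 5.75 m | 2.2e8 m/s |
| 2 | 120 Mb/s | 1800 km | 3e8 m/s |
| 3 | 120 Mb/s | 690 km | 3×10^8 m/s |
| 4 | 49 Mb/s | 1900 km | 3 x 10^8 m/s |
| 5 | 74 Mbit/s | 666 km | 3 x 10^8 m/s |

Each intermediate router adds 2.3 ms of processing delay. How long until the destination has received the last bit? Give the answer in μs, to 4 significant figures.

L = 576 × 8 = 4608 bits.
Transmission delays (L/R per hop): 4.18909, 38.4, 38.4, 94.0408, 62.2703 μs; sum = 237.3 μs.
Propagation delays (d/s per hop): 0.0261364, 6000, 2300, 6333.33, 2220 μs; sum = 16853.4 μs.
Processing at 4 router(s): 4 × 2.3 ms = 9200 μs.
End-to-end = 26290 μs.

26290 μs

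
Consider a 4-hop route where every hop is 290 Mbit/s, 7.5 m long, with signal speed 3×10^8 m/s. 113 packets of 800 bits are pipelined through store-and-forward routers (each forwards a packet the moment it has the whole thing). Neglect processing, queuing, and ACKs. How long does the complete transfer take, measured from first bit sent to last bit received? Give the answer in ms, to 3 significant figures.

0.320 ms

Per-hop transmission t_tx = L/R = 800/290000000 = 0.00275862 ms.
Per-hop propagation t_prop = 7.5/300000000 = 2.5e-05 ms.
Pipeline fill: first packet needs 4·t_tx to clear all hops; remaining 112 packets each add one t_tx.
Total = (4+113-1)·t_tx + 4·t_prop = 116·0.00275862 + 4·2.5e-05 = 0.320 ms.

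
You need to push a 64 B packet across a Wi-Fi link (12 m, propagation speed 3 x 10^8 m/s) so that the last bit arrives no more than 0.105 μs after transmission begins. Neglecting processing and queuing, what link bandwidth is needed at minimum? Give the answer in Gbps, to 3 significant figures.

7.88 Gbps

L = 512 bits.
Propagation delay = 12 / 300000000 = 0.04 μs.
Transmission budget = 0.105 − 0.04 = 0.065 μs.
R ≥ L / t_tx = 512 bits / 6.5e-08 s = 7.88 Gbps.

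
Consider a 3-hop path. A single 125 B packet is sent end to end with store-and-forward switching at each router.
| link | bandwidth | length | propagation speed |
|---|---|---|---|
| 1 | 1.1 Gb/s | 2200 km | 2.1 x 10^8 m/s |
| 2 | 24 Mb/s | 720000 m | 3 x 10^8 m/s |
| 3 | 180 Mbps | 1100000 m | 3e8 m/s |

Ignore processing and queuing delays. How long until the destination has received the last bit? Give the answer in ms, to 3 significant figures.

16.6 ms

L = 125 × 8 = 1000 bits.
Transmission delays (L/R per hop): 0.000909091, 0.0416667, 0.00555556 ms; sum = 0.0481313 ms.
Propagation delays (d/s per hop): 10.4762, 2.4, 3.66667 ms; sum = 16.5429 ms.
End-to-end = 16.6 ms.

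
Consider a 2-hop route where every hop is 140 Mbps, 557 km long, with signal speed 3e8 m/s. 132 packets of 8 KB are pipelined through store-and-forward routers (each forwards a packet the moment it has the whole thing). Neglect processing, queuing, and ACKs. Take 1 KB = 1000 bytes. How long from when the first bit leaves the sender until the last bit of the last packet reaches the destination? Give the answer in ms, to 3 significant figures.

Per-hop transmission t_tx = L/R = 64000/140000000 = 0.457143 ms.
Per-hop propagation t_prop = 557000/300000000 = 1.85667 ms.
Pipeline fill: first packet needs 2·t_tx to clear all hops; remaining 131 packets each add one t_tx.
Total = (2+132-1)·t_tx + 2·t_prop = 133·0.457143 + 2·1.85667 = 64.5 ms.

64.5 ms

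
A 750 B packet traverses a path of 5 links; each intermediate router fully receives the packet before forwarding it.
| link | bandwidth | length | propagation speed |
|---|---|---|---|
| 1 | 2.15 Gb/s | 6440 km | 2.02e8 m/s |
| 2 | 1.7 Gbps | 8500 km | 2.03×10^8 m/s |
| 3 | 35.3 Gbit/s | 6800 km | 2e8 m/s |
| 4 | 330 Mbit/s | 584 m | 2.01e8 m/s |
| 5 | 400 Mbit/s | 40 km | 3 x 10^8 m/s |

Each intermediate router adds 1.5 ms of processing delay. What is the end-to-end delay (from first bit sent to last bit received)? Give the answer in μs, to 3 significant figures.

114000 μs

L = 750 × 8 = 6000 bits.
Transmission delays (L/R per hop): 2.7907, 3.52941, 0.169972, 18.1818, 15 μs; sum = 39.6719 μs.
Propagation delays (d/s per hop): 31881.2, 41871.9, 34000, 2.90547, 133.333 μs; sum = 107889 μs.
Processing at 4 router(s): 4 × 1.5 ms = 6000 μs.
End-to-end = 114000 μs.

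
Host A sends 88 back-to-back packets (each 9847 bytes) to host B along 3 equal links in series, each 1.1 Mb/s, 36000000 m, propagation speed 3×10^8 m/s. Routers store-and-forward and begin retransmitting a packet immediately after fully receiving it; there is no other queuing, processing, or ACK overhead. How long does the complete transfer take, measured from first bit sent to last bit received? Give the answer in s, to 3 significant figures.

6.81 s

Per-hop transmission t_tx = L/R = 78776/1100000 = 0.0716145 s.
Per-hop propagation t_prop = 36000000/300000000 = 0.12 s.
Pipeline fill: first packet needs 3·t_tx to clear all hops; remaining 87 packets each add one t_tx.
Total = (3+88-1)·t_tx + 3·t_prop = 90·0.0716145 + 3·0.12 = 6.81 s.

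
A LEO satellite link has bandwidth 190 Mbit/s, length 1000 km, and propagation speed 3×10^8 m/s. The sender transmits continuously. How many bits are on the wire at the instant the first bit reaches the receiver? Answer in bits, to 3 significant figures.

Propagation delay = 1000000 / 300000000 = 0.00333333 s.
BDP = R × t_prop = 190000000 × 0.00333333 = 633333 bits.

633000 bits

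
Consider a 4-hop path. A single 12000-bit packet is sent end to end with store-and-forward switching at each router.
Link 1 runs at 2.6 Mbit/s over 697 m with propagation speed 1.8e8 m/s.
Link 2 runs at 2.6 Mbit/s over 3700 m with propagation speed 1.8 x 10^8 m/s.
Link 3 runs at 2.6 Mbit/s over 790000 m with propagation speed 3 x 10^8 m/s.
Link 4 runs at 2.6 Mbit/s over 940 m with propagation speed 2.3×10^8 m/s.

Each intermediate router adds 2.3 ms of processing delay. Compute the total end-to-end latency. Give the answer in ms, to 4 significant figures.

Transmission delay per hop = L/R = 12000/2600000 = 4.61538 ms; 4 hops → 18.4615 ms.
Propagation delays (d/s per hop): 0.00387222, 0.0205556, 2.63333, 0.00408696 ms; sum = 2.66185 ms.
Processing at 3 router(s): 3 × 2.3 ms = 6.9 ms.
End-to-end = 28.02 ms.

28.02 ms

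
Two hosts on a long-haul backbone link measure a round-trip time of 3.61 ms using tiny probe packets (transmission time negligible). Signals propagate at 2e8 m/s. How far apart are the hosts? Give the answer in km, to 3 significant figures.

361 km

One-way propagation = RTT/2 = 1.805 ms.
d = s × t = 200000000 × 0.001805 = 361 km.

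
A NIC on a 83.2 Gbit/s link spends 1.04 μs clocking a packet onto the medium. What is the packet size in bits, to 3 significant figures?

L = R × t_tx = 83200000000 b/s × 1.04e-06 s = 86528 bits.

86500 bits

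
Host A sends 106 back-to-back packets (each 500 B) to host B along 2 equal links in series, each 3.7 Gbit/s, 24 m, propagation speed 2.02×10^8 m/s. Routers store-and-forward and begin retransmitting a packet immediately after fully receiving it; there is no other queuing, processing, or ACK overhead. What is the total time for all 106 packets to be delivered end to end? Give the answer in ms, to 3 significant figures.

Per-hop transmission t_tx = L/R = 4000/3700000000 = 0.00108108 ms.
Per-hop propagation t_prop = 24/202000000 = 0.000118812 ms.
Pipeline fill: first packet needs 2·t_tx to clear all hops; remaining 105 packets each add one t_tx.
Total = (2+106-1)·t_tx + 2·t_prop = 107·0.00108108 + 2·0.000118812 = 0.116 ms.

0.116 ms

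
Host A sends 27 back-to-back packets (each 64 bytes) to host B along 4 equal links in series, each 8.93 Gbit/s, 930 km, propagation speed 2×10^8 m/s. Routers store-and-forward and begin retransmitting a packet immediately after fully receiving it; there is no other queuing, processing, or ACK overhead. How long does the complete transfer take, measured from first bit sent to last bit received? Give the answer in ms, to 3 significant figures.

18.6 ms

Per-hop transmission t_tx = L/R = 512/8930000000 = 5.73348e-05 ms.
Per-hop propagation t_prop = 930000/200000000 = 4.65 ms.
Pipeline fill: first packet needs 4·t_tx to clear all hops; remaining 26 packets each add one t_tx.
Total = (4+27-1)·t_tx + 4·t_prop = 30·5.73348e-05 + 4·4.65 = 18.6 ms.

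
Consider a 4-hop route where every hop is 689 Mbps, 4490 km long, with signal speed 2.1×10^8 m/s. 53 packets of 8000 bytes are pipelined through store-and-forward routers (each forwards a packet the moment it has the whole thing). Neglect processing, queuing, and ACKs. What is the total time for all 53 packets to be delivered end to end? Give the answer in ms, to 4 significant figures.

Per-hop transmission t_tx = L/R = 64000/689000000 = 0.0928882 ms.
Per-hop propagation t_prop = 4490000/210000000 = 21.381 ms.
Pipeline fill: first packet needs 4·t_tx to clear all hops; remaining 52 packets each add one t_tx.
Total = (4+53-1)·t_tx + 4·t_prop = 56·0.0928882 + 4·21.381 = 90.73 ms.

90.73 ms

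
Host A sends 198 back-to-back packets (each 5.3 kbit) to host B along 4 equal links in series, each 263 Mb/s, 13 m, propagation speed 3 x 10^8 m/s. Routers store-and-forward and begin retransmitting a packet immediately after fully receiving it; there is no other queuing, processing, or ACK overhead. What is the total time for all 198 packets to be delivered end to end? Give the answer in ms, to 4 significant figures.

Per-hop transmission t_tx = L/R = 5300/263000000 = 0.0201521 ms.
Per-hop propagation t_prop = 13/300000000 = 4.33333e-05 ms.
Pipeline fill: first packet needs 4·t_tx to clear all hops; remaining 197 packets each add one t_tx.
Total = (4+198-1)·t_tx + 4·t_prop = 201·0.0201521 + 4·4.33333e-05 = 4.051 ms.

4.051 ms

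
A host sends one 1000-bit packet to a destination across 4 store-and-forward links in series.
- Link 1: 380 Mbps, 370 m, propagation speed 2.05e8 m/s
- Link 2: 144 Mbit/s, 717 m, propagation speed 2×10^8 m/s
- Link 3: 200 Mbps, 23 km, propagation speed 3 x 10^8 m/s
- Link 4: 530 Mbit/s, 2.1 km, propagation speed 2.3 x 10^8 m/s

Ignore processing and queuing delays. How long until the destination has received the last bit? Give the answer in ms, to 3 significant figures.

0.108 ms

Transmission delays (L/R per hop): 0.00263158, 0.00694444, 0.005, 0.00188679 ms; sum = 0.0164628 ms.
Propagation delays (d/s per hop): 0.00180488, 0.003585, 0.0766667, 0.00913043 ms; sum = 0.091187 ms.
End-to-end = 0.108 ms.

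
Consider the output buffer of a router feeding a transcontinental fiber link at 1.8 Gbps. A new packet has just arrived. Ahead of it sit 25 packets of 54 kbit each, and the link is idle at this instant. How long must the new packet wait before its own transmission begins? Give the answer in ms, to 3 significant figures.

0.750 ms

Each queued packet: L/R = 54000/1800000000 = 0.03 ms.
25 queued → 0.75 ms.
Queuing delay = 0.750 ms.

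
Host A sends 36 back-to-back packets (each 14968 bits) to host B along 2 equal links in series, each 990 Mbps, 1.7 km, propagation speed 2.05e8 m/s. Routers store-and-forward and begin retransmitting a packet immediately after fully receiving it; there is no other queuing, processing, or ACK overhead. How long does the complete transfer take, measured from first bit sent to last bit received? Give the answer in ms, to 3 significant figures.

0.576 ms

Per-hop transmission t_tx = L/R = 14968/990000000 = 0.0151192 ms.
Per-hop propagation t_prop = 1700/2.05e+08 = 0.00829268 ms.
Pipeline fill: first packet needs 2·t_tx to clear all hops; remaining 35 packets each add one t_tx.
Total = (2+36-1)·t_tx + 2·t_prop = 37·0.0151192 + 2·0.00829268 = 0.576 ms.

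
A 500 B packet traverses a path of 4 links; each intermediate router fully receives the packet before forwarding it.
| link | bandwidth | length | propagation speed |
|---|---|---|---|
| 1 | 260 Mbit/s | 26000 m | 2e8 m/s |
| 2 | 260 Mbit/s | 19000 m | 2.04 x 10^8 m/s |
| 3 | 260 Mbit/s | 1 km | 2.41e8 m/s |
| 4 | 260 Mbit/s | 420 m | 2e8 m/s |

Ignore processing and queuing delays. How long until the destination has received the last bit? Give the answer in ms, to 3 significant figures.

L = 500 × 8 = 4000 bits.
Transmission delay per hop = L/R = 4000/260000000 = 0.0153846 ms; 4 hops → 0.0615385 ms.
Propagation delays (d/s per hop): 0.13, 0.0931373, 0.00414938, 0.0021 ms; sum = 0.229387 ms.
End-to-end = 0.291 ms.

0.291 ms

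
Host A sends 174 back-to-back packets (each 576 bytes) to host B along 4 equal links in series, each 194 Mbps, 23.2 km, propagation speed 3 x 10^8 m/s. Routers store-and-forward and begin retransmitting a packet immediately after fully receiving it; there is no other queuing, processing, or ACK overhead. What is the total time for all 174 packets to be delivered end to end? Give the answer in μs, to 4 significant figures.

4514 μs

Per-hop transmission t_tx = L/R = 4608/194000000 = 23.7526 μs.
Per-hop propagation t_prop = 23200/300000000 = 77.3333 μs.
Pipeline fill: first packet needs 4·t_tx to clear all hops; remaining 173 packets each add one t_tx.
Total = (4+174-1)·t_tx + 4·t_prop = 177·23.7526 + 4·77.3333 = 4514 μs.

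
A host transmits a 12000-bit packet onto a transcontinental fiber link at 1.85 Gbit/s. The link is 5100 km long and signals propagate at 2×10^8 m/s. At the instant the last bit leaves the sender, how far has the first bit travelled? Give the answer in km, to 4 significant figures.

t_tx = L/R = 12000/1850000000 = 6.48649e-06 s.
Distance = s × t_tx = 200000000 × 6.48649e-06 = 1.297 km.

1.297 km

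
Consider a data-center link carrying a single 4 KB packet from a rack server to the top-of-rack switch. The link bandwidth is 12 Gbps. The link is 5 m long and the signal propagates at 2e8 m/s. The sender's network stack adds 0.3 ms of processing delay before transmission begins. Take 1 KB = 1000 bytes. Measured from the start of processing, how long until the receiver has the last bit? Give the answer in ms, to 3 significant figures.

0.303 ms

L = 32000 bits.
Transmission delay = L/R = 32000 / 12000000000 = 0.00266667 ms.
Propagation delay = d/s = 5 m / 200000000 m/s = 2.5e-05 ms.
Plus processing delay 0.3 ms = 0.3 ms.
Total = 0.303 ms.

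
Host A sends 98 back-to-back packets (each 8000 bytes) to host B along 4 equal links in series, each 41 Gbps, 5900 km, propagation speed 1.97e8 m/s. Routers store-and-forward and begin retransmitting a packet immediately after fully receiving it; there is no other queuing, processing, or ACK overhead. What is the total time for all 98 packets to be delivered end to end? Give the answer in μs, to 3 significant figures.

120000 μs

Per-hop transmission t_tx = L/R = 64000/41000000000 = 1.56098 μs.
Per-hop propagation t_prop = 5900000/197000000 = 29949.2 μs.
Pipeline fill: first packet needs 4·t_tx to clear all hops; remaining 97 packets each add one t_tx.
Total = (4+98-1)·t_tx + 4·t_prop = 101·1.56098 + 4·29949.2 = 120000 μs.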